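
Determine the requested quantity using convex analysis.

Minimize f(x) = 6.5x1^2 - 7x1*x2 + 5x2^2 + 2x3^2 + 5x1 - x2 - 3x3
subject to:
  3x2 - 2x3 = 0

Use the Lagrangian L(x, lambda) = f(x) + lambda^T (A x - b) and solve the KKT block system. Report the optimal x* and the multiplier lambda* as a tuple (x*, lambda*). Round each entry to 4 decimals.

Form the Lagrangian:
  L(x, lambda) = (1/2) x^T Q x + c^T x + lambda^T (A x - b)
Stationarity (grad_x L = 0): Q x + c + A^T lambda = 0.
Primal feasibility: A x = b.

This gives the KKT block system:
  [ Q   A^T ] [ x     ]   [-c ]
  [ A    0  ] [ lambda ] = [ b ]

Solving the linear system:
  x*      = (-0.2854, 0.1843, 0.2765)
  lambda* = (-0.947)
  f(x*)   = -1.2203

x* = (-0.2854, 0.1843, 0.2765), lambda* = (-0.947)


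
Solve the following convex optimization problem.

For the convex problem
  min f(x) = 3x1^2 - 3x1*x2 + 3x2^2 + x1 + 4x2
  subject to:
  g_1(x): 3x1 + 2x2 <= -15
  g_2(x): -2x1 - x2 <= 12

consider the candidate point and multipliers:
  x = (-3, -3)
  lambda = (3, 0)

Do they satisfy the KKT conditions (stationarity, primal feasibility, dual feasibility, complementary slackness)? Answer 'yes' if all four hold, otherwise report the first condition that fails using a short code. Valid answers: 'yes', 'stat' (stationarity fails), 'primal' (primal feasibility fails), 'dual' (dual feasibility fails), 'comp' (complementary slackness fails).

Gradient of f: grad f(x) = Q x + c = (-8, -5)
Constraint values g_i(x) = a_i^T x - b_i:
  g_1((-3, -3)) = 0
  g_2((-3, -3)) = -3
Stationarity residual: grad f(x) + sum_i lambda_i a_i = (1, 1)
  -> stationarity FAILS
Primal feasibility (all g_i <= 0): OK
Dual feasibility (all lambda_i >= 0): OK
Complementary slackness (lambda_i * g_i(x) = 0 for all i): OK

Verdict: the first failing condition is stationarity -> stat.

stat


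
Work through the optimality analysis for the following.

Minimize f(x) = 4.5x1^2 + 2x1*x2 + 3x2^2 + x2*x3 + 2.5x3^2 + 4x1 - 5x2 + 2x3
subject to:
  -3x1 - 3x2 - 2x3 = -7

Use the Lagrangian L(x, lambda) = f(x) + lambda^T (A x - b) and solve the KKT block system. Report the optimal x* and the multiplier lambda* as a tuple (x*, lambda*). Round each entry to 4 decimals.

Form the Lagrangian:
  L(x, lambda) = (1/2) x^T Q x + c^T x + lambda^T (A x - b)
Stationarity (grad_x L = 0): Q x + c + A^T lambda = 0.
Primal feasibility: A x = b.

This gives the KKT block system:
  [ Q   A^T ] [ x     ]   [-c ]
  [ A    0  ] [ lambda ] = [ b ]

Solving the linear system:
  x*      = (-0.01, 2.1661, 0.2658)
  lambda* = (2.7475)
  f(x*)   = 4.4468

x* = (-0.01, 2.1661, 0.2658), lambda* = (2.7475)


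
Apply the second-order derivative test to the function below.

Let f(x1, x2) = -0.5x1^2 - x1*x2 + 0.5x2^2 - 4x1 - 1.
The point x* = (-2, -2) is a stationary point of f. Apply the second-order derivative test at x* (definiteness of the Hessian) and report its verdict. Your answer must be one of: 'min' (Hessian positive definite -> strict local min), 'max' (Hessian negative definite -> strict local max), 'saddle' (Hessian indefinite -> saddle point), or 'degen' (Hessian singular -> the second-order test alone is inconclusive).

Compute the Hessian H = grad^2 f:
  H = [[-1, -1], [-1, 1]]
Verify stationarity: grad f(x*) = H x* + g = (0, 0).
Eigenvalues of H: -1.4142, 1.4142.
Eigenvalues have mixed signs, so H is indefinite -> x* is a saddle point.

saddle


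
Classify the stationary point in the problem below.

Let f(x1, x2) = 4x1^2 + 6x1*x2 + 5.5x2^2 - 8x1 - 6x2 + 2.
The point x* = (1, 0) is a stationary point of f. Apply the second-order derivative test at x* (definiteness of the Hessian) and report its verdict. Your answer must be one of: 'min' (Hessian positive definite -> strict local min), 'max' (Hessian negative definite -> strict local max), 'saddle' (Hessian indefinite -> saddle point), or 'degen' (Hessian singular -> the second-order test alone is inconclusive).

Compute the Hessian H = grad^2 f:
  H = [[8, 6], [6, 11]]
Verify stationarity: grad f(x*) = H x* + g = (0, 0).
Eigenvalues of H: 3.3153, 15.6847.
Both eigenvalues > 0, so H is positive definite -> x* is a strict local min.

min


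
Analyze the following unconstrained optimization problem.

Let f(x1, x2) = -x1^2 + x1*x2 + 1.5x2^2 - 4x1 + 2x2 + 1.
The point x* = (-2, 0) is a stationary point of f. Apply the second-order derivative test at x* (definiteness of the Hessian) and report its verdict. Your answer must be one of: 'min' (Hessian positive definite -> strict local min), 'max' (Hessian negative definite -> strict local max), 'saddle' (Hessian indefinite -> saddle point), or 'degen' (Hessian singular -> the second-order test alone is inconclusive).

Compute the Hessian H = grad^2 f:
  H = [[-2, 1], [1, 3]]
Verify stationarity: grad f(x*) = H x* + g = (0, 0).
Eigenvalues of H: -2.1926, 3.1926.
Eigenvalues have mixed signs, so H is indefinite -> x* is a saddle point.

saddle


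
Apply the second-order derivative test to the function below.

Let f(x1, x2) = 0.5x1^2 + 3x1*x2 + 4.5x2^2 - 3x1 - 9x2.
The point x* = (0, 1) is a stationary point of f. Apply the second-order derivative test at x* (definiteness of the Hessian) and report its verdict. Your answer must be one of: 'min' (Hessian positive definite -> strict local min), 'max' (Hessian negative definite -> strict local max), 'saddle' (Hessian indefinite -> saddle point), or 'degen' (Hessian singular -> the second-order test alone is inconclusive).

Compute the Hessian H = grad^2 f:
  H = [[1, 3], [3, 9]]
Verify stationarity: grad f(x*) = H x* + g = (0, 0).
Eigenvalues of H: 0, 10.
H has a zero eigenvalue (singular; positive semidefinite but not definite), so H is neither positive definite, negative definite, nor indefinite. The second-order test alone is inconclusive -> degen.
(Indeed, f is constant along the null direction of H through x*, so x* is not a strict local extremum.)

degen


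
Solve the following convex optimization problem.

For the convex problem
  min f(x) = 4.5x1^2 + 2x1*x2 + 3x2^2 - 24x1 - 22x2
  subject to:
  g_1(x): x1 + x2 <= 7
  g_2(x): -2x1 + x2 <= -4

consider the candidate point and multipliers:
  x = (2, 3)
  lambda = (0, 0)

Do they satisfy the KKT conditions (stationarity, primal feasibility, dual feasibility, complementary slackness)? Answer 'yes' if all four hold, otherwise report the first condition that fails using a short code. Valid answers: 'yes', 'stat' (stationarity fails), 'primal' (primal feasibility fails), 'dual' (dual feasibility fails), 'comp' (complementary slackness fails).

Gradient of f: grad f(x) = Q x + c = (0, 0)
Constraint values g_i(x) = a_i^T x - b_i:
  g_1((2, 3)) = -2
  g_2((2, 3)) = 3
Stationarity residual: grad f(x) + sum_i lambda_i a_i = (0, 0)
  -> stationarity OK
Primal feasibility (all g_i <= 0): FAILS
Dual feasibility (all lambda_i >= 0): OK
Complementary slackness (lambda_i * g_i(x) = 0 for all i): OK

Verdict: the first failing condition is primal_feasibility -> primal.

primal


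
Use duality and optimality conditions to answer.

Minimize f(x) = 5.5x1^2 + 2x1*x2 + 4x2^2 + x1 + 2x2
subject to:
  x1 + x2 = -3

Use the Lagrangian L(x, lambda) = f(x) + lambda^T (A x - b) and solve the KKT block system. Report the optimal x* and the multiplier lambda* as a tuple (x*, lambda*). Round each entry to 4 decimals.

Form the Lagrangian:
  L(x, lambda) = (1/2) x^T Q x + c^T x + lambda^T (A x - b)
Stationarity (grad_x L = 0): Q x + c + A^T lambda = 0.
Primal feasibility: A x = b.

This gives the KKT block system:
  [ Q   A^T ] [ x     ]   [-c ]
  [ A    0  ] [ lambda ] = [ b ]

Solving the linear system:
  x*      = (-1.1333, -1.8667)
  lambda* = (15.2)
  f(x*)   = 20.3667

x* = (-1.1333, -1.8667), lambda* = (15.2)


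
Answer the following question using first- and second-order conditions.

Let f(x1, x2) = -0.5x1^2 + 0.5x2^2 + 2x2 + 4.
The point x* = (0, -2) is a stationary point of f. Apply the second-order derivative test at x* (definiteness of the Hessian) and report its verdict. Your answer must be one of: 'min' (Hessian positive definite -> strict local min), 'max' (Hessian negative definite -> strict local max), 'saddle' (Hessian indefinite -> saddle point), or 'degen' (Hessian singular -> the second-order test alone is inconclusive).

Compute the Hessian H = grad^2 f:
  H = [[-1, 0], [0, 1]]
Verify stationarity: grad f(x*) = H x* + g = (0, 0).
Eigenvalues of H: -1, 1.
Eigenvalues have mixed signs, so H is indefinite -> x* is a saddle point.

saddle


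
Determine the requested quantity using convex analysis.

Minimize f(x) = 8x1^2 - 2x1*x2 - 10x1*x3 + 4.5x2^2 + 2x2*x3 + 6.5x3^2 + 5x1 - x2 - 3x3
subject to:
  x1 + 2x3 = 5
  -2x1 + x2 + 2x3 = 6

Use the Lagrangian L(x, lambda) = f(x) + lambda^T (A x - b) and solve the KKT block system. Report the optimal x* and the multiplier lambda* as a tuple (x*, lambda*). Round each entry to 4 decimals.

Form the Lagrangian:
  L(x, lambda) = (1/2) x^T Q x + c^T x + lambda^T (A x - b)
Stationarity (grad_x L = 0): Q x + c + A^T lambda = 0.
Primal feasibility: A x = b.

This gives the KKT block system:
  [ Q   A^T ] [ x     ]   [-c ]
  [ A    0  ] [ lambda ] = [ b ]

Solving the linear system:
  x*      = (-0.0136, 0.9593, 2.5068)
  lambda* = (-3.1463, -12.6748)
  f(x*)   = 41.6165

x* = (-0.0136, 0.9593, 2.5068), lambda* = (-3.1463, -12.6748)


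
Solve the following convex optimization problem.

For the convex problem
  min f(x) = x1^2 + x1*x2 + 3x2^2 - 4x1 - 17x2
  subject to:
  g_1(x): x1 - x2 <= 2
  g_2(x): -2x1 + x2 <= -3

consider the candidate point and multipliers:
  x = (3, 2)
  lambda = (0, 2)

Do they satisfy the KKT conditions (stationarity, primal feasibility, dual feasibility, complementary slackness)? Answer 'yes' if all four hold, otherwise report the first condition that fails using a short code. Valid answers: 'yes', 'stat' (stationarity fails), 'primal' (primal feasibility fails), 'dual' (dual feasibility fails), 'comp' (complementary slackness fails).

Gradient of f: grad f(x) = Q x + c = (4, -2)
Constraint values g_i(x) = a_i^T x - b_i:
  g_1((3, 2)) = -1
  g_2((3, 2)) = -1
Stationarity residual: grad f(x) + sum_i lambda_i a_i = (0, 0)
  -> stationarity OK
Primal feasibility (all g_i <= 0): OK
Dual feasibility (all lambda_i >= 0): OK
Complementary slackness (lambda_i * g_i(x) = 0 for all i): FAILS

Verdict: the first failing condition is complementary_slackness -> comp.

comp


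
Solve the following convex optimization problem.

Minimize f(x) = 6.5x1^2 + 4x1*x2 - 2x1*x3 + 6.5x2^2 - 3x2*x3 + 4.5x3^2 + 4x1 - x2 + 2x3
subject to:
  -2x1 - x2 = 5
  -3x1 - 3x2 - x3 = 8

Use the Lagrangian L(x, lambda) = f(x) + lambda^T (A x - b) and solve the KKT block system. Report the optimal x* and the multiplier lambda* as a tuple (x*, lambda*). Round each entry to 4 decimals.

Form the Lagrangian:
  L(x, lambda) = (1/2) x^T Q x + c^T x + lambda^T (A x - b)
Stationarity (grad_x L = 0): Q x + c + A^T lambda = 0.
Primal feasibility: A x = b.

This gives the KKT block system:
  [ Q   A^T ] [ x     ]   [-c ]
  [ A    0  ] [ lambda ] = [ b ]

Solving the linear system:
  x*      = (-2.4935, -0.013, -0.4805)
  lambda* = (-17.8052, 2.7013)
  f(x*)   = 28.2468

x* = (-2.4935, -0.013, -0.4805), lambda* = (-17.8052, 2.7013)


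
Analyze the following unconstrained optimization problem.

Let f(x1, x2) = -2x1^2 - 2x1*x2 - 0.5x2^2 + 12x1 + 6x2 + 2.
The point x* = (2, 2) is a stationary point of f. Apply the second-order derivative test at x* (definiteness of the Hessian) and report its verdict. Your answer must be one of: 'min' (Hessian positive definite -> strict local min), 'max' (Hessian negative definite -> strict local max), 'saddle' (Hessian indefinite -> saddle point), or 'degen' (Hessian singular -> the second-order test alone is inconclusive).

Compute the Hessian H = grad^2 f:
  H = [[-4, -2], [-2, -1]]
Verify stationarity: grad f(x*) = H x* + g = (0, 0).
Eigenvalues of H: -5, 0.
H has a zero eigenvalue (singular; negative semidefinite but not definite), so H is neither positive definite, negative definite, nor indefinite. The second-order test alone is inconclusive -> degen.
(Indeed, f is constant along the null direction of H through x*, so x* is not a strict local extremum.)

degen


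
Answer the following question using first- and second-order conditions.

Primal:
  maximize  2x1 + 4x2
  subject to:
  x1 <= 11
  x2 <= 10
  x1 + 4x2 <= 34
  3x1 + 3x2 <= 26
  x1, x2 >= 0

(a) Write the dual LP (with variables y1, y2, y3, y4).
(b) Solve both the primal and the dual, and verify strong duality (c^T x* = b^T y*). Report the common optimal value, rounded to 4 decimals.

The standard primal-dual pair for 'max c^T x s.t. A x <= b, x >= 0' is:
  Dual:  min b^T y  s.t.  A^T y >= c,  y >= 0.

So the dual LP is:
  minimize  11y1 + 10y2 + 34y3 + 26y4
  subject to:
    y1 + y3 + 3y4 >= 2
    y2 + 4y3 + 3y4 >= 4
    y1, y2, y3, y4 >= 0

Solving the primal: x* = (0.2222, 8.4444).
  primal value c^T x* = 34.2222.
Solving the dual: y* = (0, 0, 0.6667, 0.4444).
  dual value b^T y* = 34.2222.
Strong duality: c^T x* = b^T y*. Confirmed.

34.2222


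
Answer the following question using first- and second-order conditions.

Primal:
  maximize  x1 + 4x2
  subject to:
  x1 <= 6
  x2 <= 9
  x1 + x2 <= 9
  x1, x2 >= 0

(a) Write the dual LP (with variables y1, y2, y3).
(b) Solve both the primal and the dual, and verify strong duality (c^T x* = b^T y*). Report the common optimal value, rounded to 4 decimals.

The standard primal-dual pair for 'max c^T x s.t. A x <= b, x >= 0' is:
  Dual:  min b^T y  s.t.  A^T y >= c,  y >= 0.

So the dual LP is:
  minimize  6y1 + 9y2 + 9y3
  subject to:
    y1 + y3 >= 1
    y2 + y3 >= 4
    y1, y2, y3 >= 0

Solving the primal: x* = (0, 9).
  primal value c^T x* = 36.
Solving the dual: y* = (0, 0, 4).
  dual value b^T y* = 36.
Strong duality: c^T x* = b^T y*. Confirmed.

36


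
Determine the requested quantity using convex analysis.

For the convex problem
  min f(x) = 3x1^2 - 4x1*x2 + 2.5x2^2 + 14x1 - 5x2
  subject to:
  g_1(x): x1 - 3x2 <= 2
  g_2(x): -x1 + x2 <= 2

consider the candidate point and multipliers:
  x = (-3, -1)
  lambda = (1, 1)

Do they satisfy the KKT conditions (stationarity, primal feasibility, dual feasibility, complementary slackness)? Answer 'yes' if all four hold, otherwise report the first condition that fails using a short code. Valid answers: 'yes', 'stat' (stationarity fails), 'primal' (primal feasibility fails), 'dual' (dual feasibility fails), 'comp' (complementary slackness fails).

Gradient of f: grad f(x) = Q x + c = (0, 2)
Constraint values g_i(x) = a_i^T x - b_i:
  g_1((-3, -1)) = -2
  g_2((-3, -1)) = 0
Stationarity residual: grad f(x) + sum_i lambda_i a_i = (0, 0)
  -> stationarity OK
Primal feasibility (all g_i <= 0): OK
Dual feasibility (all lambda_i >= 0): OK
Complementary slackness (lambda_i * g_i(x) = 0 for all i): FAILS

Verdict: the first failing condition is complementary_slackness -> comp.

comp


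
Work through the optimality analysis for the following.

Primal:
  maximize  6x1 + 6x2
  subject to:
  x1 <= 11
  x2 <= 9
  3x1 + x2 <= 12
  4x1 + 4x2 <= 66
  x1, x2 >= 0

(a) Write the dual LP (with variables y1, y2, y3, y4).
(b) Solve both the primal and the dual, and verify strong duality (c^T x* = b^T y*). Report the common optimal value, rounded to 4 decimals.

The standard primal-dual pair for 'max c^T x s.t. A x <= b, x >= 0' is:
  Dual:  min b^T y  s.t.  A^T y >= c,  y >= 0.

So the dual LP is:
  minimize  11y1 + 9y2 + 12y3 + 66y4
  subject to:
    y1 + 3y3 + 4y4 >= 6
    y2 + y3 + 4y4 >= 6
    y1, y2, y3, y4 >= 0

Solving the primal: x* = (1, 9).
  primal value c^T x* = 60.
Solving the dual: y* = (0, 4, 2, 0).
  dual value b^T y* = 60.
Strong duality: c^T x* = b^T y*. Confirmed.

60


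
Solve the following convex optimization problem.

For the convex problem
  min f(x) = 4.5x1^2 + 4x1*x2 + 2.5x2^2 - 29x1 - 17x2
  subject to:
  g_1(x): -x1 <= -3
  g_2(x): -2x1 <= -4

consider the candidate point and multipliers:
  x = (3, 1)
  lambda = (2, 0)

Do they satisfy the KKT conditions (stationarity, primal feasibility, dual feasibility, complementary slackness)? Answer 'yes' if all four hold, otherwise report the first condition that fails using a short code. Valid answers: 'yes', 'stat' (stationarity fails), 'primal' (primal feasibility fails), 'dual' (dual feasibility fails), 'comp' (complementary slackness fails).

Gradient of f: grad f(x) = Q x + c = (2, 0)
Constraint values g_i(x) = a_i^T x - b_i:
  g_1((3, 1)) = 0
  g_2((3, 1)) = -2
Stationarity residual: grad f(x) + sum_i lambda_i a_i = (0, 0)
  -> stationarity OK
Primal feasibility (all g_i <= 0): OK
Dual feasibility (all lambda_i >= 0): OK
Complementary slackness (lambda_i * g_i(x) = 0 for all i): OK

Verdict: yes, KKT holds.

yes


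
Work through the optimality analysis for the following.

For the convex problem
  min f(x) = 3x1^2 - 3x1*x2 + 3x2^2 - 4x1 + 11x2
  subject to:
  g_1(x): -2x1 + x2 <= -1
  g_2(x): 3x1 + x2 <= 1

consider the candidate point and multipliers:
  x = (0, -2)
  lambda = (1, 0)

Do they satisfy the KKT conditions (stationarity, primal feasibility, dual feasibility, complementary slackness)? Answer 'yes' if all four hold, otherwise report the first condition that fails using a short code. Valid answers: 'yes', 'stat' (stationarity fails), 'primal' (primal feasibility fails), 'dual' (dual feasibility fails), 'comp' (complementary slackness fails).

Gradient of f: grad f(x) = Q x + c = (2, -1)
Constraint values g_i(x) = a_i^T x - b_i:
  g_1((0, -2)) = -1
  g_2((0, -2)) = -3
Stationarity residual: grad f(x) + sum_i lambda_i a_i = (0, 0)
  -> stationarity OK
Primal feasibility (all g_i <= 0): OK
Dual feasibility (all lambda_i >= 0): OK
Complementary slackness (lambda_i * g_i(x) = 0 for all i): FAILS

Verdict: the first failing condition is complementary_slackness -> comp.

comp


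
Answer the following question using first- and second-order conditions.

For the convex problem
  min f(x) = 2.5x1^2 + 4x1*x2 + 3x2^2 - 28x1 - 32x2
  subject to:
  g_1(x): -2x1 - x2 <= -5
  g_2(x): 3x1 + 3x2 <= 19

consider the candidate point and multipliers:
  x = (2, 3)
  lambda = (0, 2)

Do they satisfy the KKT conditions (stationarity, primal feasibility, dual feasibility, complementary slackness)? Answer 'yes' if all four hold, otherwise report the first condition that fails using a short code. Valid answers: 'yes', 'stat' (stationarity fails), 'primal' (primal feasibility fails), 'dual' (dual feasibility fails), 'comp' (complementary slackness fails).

Gradient of f: grad f(x) = Q x + c = (-6, -6)
Constraint values g_i(x) = a_i^T x - b_i:
  g_1((2, 3)) = -2
  g_2((2, 3)) = -4
Stationarity residual: grad f(x) + sum_i lambda_i a_i = (0, 0)
  -> stationarity OK
Primal feasibility (all g_i <= 0): OK
Dual feasibility (all lambda_i >= 0): OK
Complementary slackness (lambda_i * g_i(x) = 0 for all i): FAILS

Verdict: the first failing condition is complementary_slackness -> comp.

comp


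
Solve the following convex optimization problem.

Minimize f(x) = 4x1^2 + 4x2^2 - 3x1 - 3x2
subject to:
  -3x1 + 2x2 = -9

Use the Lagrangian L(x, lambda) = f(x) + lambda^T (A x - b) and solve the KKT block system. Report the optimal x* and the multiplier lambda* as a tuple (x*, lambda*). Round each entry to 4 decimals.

Form the Lagrangian:
  L(x, lambda) = (1/2) x^T Q x + c^T x + lambda^T (A x - b)
Stationarity (grad_x L = 0): Q x + c + A^T lambda = 0.
Primal feasibility: A x = b.

This gives the KKT block system:
  [ Q   A^T ] [ x     ]   [-c ]
  [ A    0  ] [ lambda ] = [ b ]

Solving the linear system:
  x*      = (2.3654, -0.9519)
  lambda* = (5.3077)
  f(x*)   = 21.7644

x* = (2.3654, -0.9519), lambda* = (5.3077)


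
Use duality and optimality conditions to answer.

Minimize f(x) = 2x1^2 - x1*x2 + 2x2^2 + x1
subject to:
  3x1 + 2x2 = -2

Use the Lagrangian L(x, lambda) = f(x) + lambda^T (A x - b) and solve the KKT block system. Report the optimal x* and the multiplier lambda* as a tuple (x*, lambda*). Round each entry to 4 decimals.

Form the Lagrangian:
  L(x, lambda) = (1/2) x^T Q x + c^T x + lambda^T (A x - b)
Stationarity (grad_x L = 0): Q x + c + A^T lambda = 0.
Primal feasibility: A x = b.

This gives the KKT block system:
  [ Q   A^T ] [ x     ]   [-c ]
  [ A    0  ] [ lambda ] = [ b ]

Solving the linear system:
  x*      = (-0.5, -0.25)
  lambda* = (0.25)
  f(x*)   = 0

x* = (-0.5, -0.25), lambda* = (0.25)


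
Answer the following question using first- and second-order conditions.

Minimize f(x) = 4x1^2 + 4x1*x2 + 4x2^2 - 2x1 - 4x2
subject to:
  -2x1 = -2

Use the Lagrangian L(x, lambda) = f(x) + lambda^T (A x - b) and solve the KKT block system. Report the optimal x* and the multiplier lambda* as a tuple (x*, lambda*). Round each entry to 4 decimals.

Form the Lagrangian:
  L(x, lambda) = (1/2) x^T Q x + c^T x + lambda^T (A x - b)
Stationarity (grad_x L = 0): Q x + c + A^T lambda = 0.
Primal feasibility: A x = b.

This gives the KKT block system:
  [ Q   A^T ] [ x     ]   [-c ]
  [ A    0  ] [ lambda ] = [ b ]

Solving the linear system:
  x*      = (1, 0)
  lambda* = (3)
  f(x*)   = 2

x* = (1, 0), lambda* = (3)


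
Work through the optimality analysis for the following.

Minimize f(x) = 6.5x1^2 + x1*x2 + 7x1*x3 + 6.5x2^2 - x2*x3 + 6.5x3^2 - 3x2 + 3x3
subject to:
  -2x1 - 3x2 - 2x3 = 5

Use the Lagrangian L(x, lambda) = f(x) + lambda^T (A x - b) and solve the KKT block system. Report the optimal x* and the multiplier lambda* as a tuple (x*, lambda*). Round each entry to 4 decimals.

Form the Lagrangian:
  L(x, lambda) = (1/2) x^T Q x + c^T x + lambda^T (A x - b)
Stationarity (grad_x L = 0): Q x + c + A^T lambda = 0.
Primal feasibility: A x = b.

This gives the KKT block system:
  [ Q   A^T ] [ x     ]   [-c ]
  [ A    0  ] [ lambda ] = [ b ]

Solving the linear system:
  x*      = (-0.1463, -0.9313, -0.9568)
  lambda* = (-4.7654)
  f(x*)   = 11.8753

x* = (-0.1463, -0.9313, -0.9568), lambda* = (-4.7654)


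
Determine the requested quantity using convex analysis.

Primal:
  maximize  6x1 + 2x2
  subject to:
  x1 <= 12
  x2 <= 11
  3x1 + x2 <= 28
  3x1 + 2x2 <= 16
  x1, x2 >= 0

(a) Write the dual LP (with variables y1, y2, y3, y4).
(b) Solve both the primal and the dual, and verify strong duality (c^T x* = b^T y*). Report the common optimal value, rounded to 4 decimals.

The standard primal-dual pair for 'max c^T x s.t. A x <= b, x >= 0' is:
  Dual:  min b^T y  s.t.  A^T y >= c,  y >= 0.

So the dual LP is:
  minimize  12y1 + 11y2 + 28y3 + 16y4
  subject to:
    y1 + 3y3 + 3y4 >= 6
    y2 + y3 + 2y4 >= 2
    y1, y2, y3, y4 >= 0

Solving the primal: x* = (5.3333, 0).
  primal value c^T x* = 32.
Solving the dual: y* = (0, 0, 0, 2).
  dual value b^T y* = 32.
Strong duality: c^T x* = b^T y*. Confirmed.

32


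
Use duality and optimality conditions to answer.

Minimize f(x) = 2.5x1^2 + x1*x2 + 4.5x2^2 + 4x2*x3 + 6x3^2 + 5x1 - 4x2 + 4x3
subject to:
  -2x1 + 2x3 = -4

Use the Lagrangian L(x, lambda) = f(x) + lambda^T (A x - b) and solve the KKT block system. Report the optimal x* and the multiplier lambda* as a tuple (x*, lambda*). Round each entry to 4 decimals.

Form the Lagrangian:
  L(x, lambda) = (1/2) x^T Q x + c^T x + lambda^T (A x - b)
Stationarity (grad_x L = 0): Q x + c + A^T lambda = 0.
Primal feasibility: A x = b.

This gives the KKT block system:
  [ Q   A^T ] [ x     ]   [-c ]
  [ A    0  ] [ lambda ] = [ b ]

Solving the linear system:
  x*      = (0.5859, 1.0078, -1.4141)
  lambda* = (4.4688)
  f(x*)   = 5.5586

x* = (0.5859, 1.0078, -1.4141), lambda* = (4.4688)


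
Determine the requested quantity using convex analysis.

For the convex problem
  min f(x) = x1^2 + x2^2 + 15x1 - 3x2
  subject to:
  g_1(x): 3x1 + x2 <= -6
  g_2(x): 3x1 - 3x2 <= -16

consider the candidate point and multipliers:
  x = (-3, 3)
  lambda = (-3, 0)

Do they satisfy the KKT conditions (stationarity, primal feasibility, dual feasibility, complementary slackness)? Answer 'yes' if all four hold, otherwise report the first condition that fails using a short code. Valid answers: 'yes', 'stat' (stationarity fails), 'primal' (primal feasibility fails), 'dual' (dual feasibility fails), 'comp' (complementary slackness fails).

Gradient of f: grad f(x) = Q x + c = (9, 3)
Constraint values g_i(x) = a_i^T x - b_i:
  g_1((-3, 3)) = 0
  g_2((-3, 3)) = -2
Stationarity residual: grad f(x) + sum_i lambda_i a_i = (0, 0)
  -> stationarity OK
Primal feasibility (all g_i <= 0): OK
Dual feasibility (all lambda_i >= 0): FAILS
Complementary slackness (lambda_i * g_i(x) = 0 for all i): OK

Verdict: the first failing condition is dual_feasibility -> dual.

dual


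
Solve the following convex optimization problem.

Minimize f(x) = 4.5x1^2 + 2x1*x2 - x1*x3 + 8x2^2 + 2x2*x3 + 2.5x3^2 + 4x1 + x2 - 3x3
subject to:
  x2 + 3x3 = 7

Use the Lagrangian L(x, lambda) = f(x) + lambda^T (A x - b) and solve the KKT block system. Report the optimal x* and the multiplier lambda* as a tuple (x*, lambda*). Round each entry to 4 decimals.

Form the Lagrangian:
  L(x, lambda) = (1/2) x^T Q x + c^T x + lambda^T (A x - b)
Stationarity (grad_x L = 0): Q x + c + A^T lambda = 0.
Primal feasibility: A x = b.

This gives the KKT block system:
  [ Q   A^T ] [ x     ]   [-c ]
  [ A    0  ] [ lambda ] = [ b ]

Solving the linear system:
  x*      = (-0.1436, -0.1605, 2.3868)
  lambda* = (-2.9189)
  f(x*)   = 6.2686

x* = (-0.1436, -0.1605, 2.3868), lambda* = (-2.9189)


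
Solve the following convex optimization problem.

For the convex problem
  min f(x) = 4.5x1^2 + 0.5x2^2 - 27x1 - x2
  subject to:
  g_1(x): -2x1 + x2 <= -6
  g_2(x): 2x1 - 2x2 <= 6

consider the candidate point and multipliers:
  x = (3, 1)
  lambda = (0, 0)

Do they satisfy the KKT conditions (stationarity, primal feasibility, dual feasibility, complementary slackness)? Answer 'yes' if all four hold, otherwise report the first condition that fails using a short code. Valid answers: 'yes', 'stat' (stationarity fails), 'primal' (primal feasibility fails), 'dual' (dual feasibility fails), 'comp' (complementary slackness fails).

Gradient of f: grad f(x) = Q x + c = (0, 0)
Constraint values g_i(x) = a_i^T x - b_i:
  g_1((3, 1)) = 1
  g_2((3, 1)) = -2
Stationarity residual: grad f(x) + sum_i lambda_i a_i = (0, 0)
  -> stationarity OK
Primal feasibility (all g_i <= 0): FAILS
Dual feasibility (all lambda_i >= 0): OK
Complementary slackness (lambda_i * g_i(x) = 0 for all i): OK

Verdict: the first failing condition is primal_feasibility -> primal.

primal


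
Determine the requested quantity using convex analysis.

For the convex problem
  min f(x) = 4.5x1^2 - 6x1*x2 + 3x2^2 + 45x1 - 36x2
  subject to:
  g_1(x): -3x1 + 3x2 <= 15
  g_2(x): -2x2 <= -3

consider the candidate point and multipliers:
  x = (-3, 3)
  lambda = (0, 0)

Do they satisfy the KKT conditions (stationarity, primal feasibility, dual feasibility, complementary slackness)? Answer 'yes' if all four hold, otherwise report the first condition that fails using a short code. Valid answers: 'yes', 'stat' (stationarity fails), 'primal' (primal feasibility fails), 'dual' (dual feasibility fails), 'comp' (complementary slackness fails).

Gradient of f: grad f(x) = Q x + c = (0, 0)
Constraint values g_i(x) = a_i^T x - b_i:
  g_1((-3, 3)) = 3
  g_2((-3, 3)) = -3
Stationarity residual: grad f(x) + sum_i lambda_i a_i = (0, 0)
  -> stationarity OK
Primal feasibility (all g_i <= 0): FAILS
Dual feasibility (all lambda_i >= 0): OK
Complementary slackness (lambda_i * g_i(x) = 0 for all i): OK

Verdict: the first failing condition is primal_feasibility -> primal.

primal


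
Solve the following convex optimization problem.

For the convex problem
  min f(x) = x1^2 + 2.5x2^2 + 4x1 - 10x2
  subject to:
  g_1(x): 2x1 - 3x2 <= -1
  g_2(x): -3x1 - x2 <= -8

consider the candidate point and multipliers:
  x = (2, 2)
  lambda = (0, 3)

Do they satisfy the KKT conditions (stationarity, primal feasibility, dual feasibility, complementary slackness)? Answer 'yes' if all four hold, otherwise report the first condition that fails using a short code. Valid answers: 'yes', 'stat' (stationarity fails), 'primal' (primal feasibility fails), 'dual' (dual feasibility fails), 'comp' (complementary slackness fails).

Gradient of f: grad f(x) = Q x + c = (8, 0)
Constraint values g_i(x) = a_i^T x - b_i:
  g_1((2, 2)) = -1
  g_2((2, 2)) = 0
Stationarity residual: grad f(x) + sum_i lambda_i a_i = (-1, -3)
  -> stationarity FAILS
Primal feasibility (all g_i <= 0): OK
Dual feasibility (all lambda_i >= 0): OK
Complementary slackness (lambda_i * g_i(x) = 0 for all i): OK

Verdict: the first failing condition is stationarity -> stat.

stat


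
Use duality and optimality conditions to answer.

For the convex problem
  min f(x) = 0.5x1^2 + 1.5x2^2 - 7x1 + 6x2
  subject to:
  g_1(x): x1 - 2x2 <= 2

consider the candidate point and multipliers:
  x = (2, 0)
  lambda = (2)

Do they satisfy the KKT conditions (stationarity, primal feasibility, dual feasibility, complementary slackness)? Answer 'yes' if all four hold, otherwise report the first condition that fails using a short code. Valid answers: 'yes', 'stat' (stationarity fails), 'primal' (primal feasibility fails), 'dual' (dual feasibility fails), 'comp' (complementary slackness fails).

Gradient of f: grad f(x) = Q x + c = (-5, 6)
Constraint values g_i(x) = a_i^T x - b_i:
  g_1((2, 0)) = 0
Stationarity residual: grad f(x) + sum_i lambda_i a_i = (-3, 2)
  -> stationarity FAILS
Primal feasibility (all g_i <= 0): OK
Dual feasibility (all lambda_i >= 0): OK
Complementary slackness (lambda_i * g_i(x) = 0 for all i): OK

Verdict: the first failing condition is stationarity -> stat.

stat


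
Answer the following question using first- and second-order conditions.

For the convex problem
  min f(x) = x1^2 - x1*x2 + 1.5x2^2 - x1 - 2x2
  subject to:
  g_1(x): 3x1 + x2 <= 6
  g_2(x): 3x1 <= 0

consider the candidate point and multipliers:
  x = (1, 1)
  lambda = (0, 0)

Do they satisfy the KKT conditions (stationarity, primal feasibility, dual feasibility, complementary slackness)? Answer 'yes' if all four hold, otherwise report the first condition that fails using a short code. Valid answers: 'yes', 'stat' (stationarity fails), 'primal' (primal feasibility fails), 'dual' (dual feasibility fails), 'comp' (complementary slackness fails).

Gradient of f: grad f(x) = Q x + c = (0, 0)
Constraint values g_i(x) = a_i^T x - b_i:
  g_1((1, 1)) = -2
  g_2((1, 1)) = 3
Stationarity residual: grad f(x) + sum_i lambda_i a_i = (0, 0)
  -> stationarity OK
Primal feasibility (all g_i <= 0): FAILS
Dual feasibility (all lambda_i >= 0): OK
Complementary slackness (lambda_i * g_i(x) = 0 for all i): OK

Verdict: the first failing condition is primal_feasibility -> primal.

primal


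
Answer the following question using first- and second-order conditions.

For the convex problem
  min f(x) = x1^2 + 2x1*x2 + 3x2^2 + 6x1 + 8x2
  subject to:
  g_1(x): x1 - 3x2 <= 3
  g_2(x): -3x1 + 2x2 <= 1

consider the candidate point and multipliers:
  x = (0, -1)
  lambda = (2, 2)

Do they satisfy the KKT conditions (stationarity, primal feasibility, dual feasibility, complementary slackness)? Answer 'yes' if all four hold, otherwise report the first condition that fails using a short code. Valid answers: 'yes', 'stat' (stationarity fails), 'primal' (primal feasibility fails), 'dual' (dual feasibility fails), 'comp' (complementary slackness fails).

Gradient of f: grad f(x) = Q x + c = (4, 2)
Constraint values g_i(x) = a_i^T x - b_i:
  g_1((0, -1)) = 0
  g_2((0, -1)) = -3
Stationarity residual: grad f(x) + sum_i lambda_i a_i = (0, 0)
  -> stationarity OK
Primal feasibility (all g_i <= 0): OK
Dual feasibility (all lambda_i >= 0): OK
Complementary slackness (lambda_i * g_i(x) = 0 for all i): FAILS

Verdict: the first failing condition is complementary_slackness -> comp.

comp


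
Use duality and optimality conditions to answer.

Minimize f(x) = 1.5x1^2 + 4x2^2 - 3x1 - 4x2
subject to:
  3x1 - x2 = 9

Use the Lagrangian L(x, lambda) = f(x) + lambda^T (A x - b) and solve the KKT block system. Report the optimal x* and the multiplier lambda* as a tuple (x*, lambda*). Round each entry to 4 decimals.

Form the Lagrangian:
  L(x, lambda) = (1/2) x^T Q x + c^T x + lambda^T (A x - b)
Stationarity (grad_x L = 0): Q x + c + A^T lambda = 0.
Primal feasibility: A x = b.

This gives the KKT block system:
  [ Q   A^T ] [ x     ]   [-c ]
  [ A    0  ] [ lambda ] = [ b ]

Solving the linear system:
  x*      = (3.08, 0.24)
  lambda* = (-2.08)
  f(x*)   = 4.26

x* = (3.08, 0.24), lambda* = (-2.08)


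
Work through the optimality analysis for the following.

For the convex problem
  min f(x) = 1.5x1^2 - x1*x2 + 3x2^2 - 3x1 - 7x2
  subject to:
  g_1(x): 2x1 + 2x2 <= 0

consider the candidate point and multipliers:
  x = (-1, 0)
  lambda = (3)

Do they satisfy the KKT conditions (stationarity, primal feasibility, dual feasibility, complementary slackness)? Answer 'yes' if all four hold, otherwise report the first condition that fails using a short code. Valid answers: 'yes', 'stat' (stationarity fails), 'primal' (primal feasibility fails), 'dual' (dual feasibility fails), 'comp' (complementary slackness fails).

Gradient of f: grad f(x) = Q x + c = (-6, -6)
Constraint values g_i(x) = a_i^T x - b_i:
  g_1((-1, 0)) = -2
Stationarity residual: grad f(x) + sum_i lambda_i a_i = (0, 0)
  -> stationarity OK
Primal feasibility (all g_i <= 0): OK
Dual feasibility (all lambda_i >= 0): OK
Complementary slackness (lambda_i * g_i(x) = 0 for all i): FAILS

Verdict: the first failing condition is complementary_slackness -> comp.

comp


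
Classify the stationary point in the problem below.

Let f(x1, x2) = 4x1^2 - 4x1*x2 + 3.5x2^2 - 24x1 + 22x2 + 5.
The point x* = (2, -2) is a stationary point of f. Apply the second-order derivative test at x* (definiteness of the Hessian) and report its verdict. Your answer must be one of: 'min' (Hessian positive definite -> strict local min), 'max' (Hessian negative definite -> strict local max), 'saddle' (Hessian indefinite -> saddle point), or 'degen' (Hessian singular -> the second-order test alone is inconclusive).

Compute the Hessian H = grad^2 f:
  H = [[8, -4], [-4, 7]]
Verify stationarity: grad f(x*) = H x* + g = (0, 0).
Eigenvalues of H: 3.4689, 11.5311.
Both eigenvalues > 0, so H is positive definite -> x* is a strict local min.

min


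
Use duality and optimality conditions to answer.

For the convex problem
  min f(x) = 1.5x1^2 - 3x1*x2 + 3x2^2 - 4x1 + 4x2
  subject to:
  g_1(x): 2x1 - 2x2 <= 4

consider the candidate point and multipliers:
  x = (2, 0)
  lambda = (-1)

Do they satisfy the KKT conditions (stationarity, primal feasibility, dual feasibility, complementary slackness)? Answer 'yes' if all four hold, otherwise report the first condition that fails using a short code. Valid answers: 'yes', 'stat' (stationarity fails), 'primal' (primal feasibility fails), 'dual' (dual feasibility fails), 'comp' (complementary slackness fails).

Gradient of f: grad f(x) = Q x + c = (2, -2)
Constraint values g_i(x) = a_i^T x - b_i:
  g_1((2, 0)) = 0
Stationarity residual: grad f(x) + sum_i lambda_i a_i = (0, 0)
  -> stationarity OK
Primal feasibility (all g_i <= 0): OK
Dual feasibility (all lambda_i >= 0): FAILS
Complementary slackness (lambda_i * g_i(x) = 0 for all i): OK

Verdict: the first failing condition is dual_feasibility -> dual.

dual


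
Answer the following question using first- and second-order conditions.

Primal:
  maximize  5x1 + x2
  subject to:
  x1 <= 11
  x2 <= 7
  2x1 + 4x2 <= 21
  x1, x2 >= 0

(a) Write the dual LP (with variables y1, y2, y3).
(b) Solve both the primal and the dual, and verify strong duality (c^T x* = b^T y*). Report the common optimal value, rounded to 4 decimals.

The standard primal-dual pair for 'max c^T x s.t. A x <= b, x >= 0' is:
  Dual:  min b^T y  s.t.  A^T y >= c,  y >= 0.

So the dual LP is:
  minimize  11y1 + 7y2 + 21y3
  subject to:
    y1 + 2y3 >= 5
    y2 + 4y3 >= 1
    y1, y2, y3 >= 0

Solving the primal: x* = (10.5, 0).
  primal value c^T x* = 52.5.
Solving the dual: y* = (0, 0, 2.5).
  dual value b^T y* = 52.5.
Strong duality: c^T x* = b^T y*. Confirmed.

52.5


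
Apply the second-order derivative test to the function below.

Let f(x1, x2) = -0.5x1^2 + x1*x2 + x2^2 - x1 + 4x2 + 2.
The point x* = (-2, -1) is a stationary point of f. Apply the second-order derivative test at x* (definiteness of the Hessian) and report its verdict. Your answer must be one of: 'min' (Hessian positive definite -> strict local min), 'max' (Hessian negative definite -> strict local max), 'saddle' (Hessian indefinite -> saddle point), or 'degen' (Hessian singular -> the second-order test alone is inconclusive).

Compute the Hessian H = grad^2 f:
  H = [[-1, 1], [1, 2]]
Verify stationarity: grad f(x*) = H x* + g = (0, 0).
Eigenvalues of H: -1.3028, 2.3028.
Eigenvalues have mixed signs, so H is indefinite -> x* is a saddle point.

saddle


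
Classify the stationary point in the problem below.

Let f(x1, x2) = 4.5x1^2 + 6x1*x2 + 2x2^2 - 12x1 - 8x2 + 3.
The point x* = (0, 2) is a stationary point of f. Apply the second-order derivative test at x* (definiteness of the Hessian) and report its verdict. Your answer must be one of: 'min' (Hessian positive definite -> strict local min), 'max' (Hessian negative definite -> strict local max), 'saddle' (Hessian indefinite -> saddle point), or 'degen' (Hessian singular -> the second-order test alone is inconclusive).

Compute the Hessian H = grad^2 f:
  H = [[9, 6], [6, 4]]
Verify stationarity: grad f(x*) = H x* + g = (0, 0).
Eigenvalues of H: 0, 13.
H has a zero eigenvalue (singular; positive semidefinite but not definite), so H is neither positive definite, negative definite, nor indefinite. The second-order test alone is inconclusive -> degen.
(Indeed, f is constant along the null direction of H through x*, so x* is not a strict local extremum.)

degen


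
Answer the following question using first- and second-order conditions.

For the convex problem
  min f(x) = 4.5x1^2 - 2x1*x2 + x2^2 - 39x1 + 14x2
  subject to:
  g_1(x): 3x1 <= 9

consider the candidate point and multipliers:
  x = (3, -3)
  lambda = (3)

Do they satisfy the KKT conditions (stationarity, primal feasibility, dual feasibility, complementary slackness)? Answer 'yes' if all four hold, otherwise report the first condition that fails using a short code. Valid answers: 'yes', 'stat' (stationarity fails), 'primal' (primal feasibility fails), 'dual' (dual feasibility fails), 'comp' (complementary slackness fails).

Gradient of f: grad f(x) = Q x + c = (-6, 2)
Constraint values g_i(x) = a_i^T x - b_i:
  g_1((3, -3)) = 0
Stationarity residual: grad f(x) + sum_i lambda_i a_i = (3, 2)
  -> stationarity FAILS
Primal feasibility (all g_i <= 0): OK
Dual feasibility (all lambda_i >= 0): OK
Complementary slackness (lambda_i * g_i(x) = 0 for all i): OK

Verdict: the first failing condition is stationarity -> stat.

stat


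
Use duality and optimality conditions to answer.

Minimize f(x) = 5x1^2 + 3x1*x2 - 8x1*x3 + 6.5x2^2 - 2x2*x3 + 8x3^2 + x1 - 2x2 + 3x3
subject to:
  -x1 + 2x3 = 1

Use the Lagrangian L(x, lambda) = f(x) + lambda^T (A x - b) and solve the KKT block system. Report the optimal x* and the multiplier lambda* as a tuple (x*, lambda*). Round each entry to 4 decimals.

Form the Lagrangian:
  L(x, lambda) = (1/2) x^T Q x + c^T x + lambda^T (A x - b)
Stationarity (grad_x L = 0): Q x + c + A^T lambda = 0.
Primal feasibility: A x = b.

This gives the KKT block system:
  [ Q   A^T ] [ x     ]   [-c ]
  [ A    0  ] [ lambda ] = [ b ]

Solving the linear system:
  x*      = (-0.5203, 0.3108, 0.2399)
  lambda* = (-5.1892)
  f(x*)   = 2.3834

x* = (-0.5203, 0.3108, 0.2399), lambda* = (-5.1892)


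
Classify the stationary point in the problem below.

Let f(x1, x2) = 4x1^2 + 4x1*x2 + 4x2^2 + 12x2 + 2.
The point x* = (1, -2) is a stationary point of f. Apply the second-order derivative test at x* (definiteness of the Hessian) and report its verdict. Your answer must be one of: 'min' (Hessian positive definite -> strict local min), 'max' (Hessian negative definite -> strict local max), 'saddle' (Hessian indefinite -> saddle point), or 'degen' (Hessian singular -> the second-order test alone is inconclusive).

Compute the Hessian H = grad^2 f:
  H = [[8, 4], [4, 8]]
Verify stationarity: grad f(x*) = H x* + g = (0, 0).
Eigenvalues of H: 4, 12.
Both eigenvalues > 0, so H is positive definite -> x* is a strict local min.

min
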